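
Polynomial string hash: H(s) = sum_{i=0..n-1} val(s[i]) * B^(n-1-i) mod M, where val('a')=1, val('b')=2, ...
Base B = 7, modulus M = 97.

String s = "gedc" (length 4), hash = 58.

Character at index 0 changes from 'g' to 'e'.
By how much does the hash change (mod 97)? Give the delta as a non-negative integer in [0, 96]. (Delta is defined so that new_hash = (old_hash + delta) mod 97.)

Delta formula: (val(new) - val(old)) * B^(n-1-k) mod M
  val('e') - val('g') = 5 - 7 = -2
  B^(n-1-k) = 7^3 mod 97 = 52
  Delta = -2 * 52 mod 97 = 90

Answer: 90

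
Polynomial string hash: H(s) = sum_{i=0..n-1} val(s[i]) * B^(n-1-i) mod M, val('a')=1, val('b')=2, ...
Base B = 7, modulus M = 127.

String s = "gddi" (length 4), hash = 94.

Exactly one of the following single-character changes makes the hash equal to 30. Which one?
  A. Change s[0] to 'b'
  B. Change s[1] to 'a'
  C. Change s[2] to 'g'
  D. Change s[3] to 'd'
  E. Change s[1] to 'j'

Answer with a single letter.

Option A: s[0]='g'->'b', delta=(2-7)*7^3 mod 127 = 63, hash=94+63 mod 127 = 30 <-- target
Option B: s[1]='d'->'a', delta=(1-4)*7^2 mod 127 = 107, hash=94+107 mod 127 = 74
Option C: s[2]='d'->'g', delta=(7-4)*7^1 mod 127 = 21, hash=94+21 mod 127 = 115
Option D: s[3]='i'->'d', delta=(4-9)*7^0 mod 127 = 122, hash=94+122 mod 127 = 89
Option E: s[1]='d'->'j', delta=(10-4)*7^2 mod 127 = 40, hash=94+40 mod 127 = 7

Answer: A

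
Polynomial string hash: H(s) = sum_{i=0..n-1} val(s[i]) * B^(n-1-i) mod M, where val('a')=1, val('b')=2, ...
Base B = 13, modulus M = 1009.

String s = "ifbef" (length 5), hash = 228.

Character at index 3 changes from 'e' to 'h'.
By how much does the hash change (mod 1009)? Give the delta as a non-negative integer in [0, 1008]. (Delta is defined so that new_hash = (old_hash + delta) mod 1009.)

Answer: 39

Derivation:
Delta formula: (val(new) - val(old)) * B^(n-1-k) mod M
  val('h') - val('e') = 8 - 5 = 3
  B^(n-1-k) = 13^1 mod 1009 = 13
  Delta = 3 * 13 mod 1009 = 39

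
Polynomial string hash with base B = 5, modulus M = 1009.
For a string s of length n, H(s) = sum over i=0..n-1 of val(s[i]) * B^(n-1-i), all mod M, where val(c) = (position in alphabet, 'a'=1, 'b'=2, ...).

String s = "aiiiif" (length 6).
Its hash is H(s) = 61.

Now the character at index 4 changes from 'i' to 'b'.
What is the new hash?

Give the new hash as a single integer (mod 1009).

Answer: 26

Derivation:
val('i') = 9, val('b') = 2
Position k = 4, exponent = n-1-k = 1
B^1 mod M = 5^1 mod 1009 = 5
Delta = (2 - 9) * 5 mod 1009 = 974
New hash = (61 + 974) mod 1009 = 26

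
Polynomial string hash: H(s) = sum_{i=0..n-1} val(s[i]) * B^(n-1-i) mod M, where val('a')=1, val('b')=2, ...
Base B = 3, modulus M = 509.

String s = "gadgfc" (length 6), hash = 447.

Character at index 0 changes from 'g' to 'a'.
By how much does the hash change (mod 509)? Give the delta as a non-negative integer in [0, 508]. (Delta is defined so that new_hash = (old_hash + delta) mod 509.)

Delta formula: (val(new) - val(old)) * B^(n-1-k) mod M
  val('a') - val('g') = 1 - 7 = -6
  B^(n-1-k) = 3^5 mod 509 = 243
  Delta = -6 * 243 mod 509 = 69

Answer: 69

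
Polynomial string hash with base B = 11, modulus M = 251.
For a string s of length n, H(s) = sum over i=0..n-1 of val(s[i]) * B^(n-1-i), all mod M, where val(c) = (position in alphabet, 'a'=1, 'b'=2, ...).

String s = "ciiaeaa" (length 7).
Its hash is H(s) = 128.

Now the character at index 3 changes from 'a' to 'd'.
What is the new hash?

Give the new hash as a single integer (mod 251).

Answer: 105

Derivation:
val('a') = 1, val('d') = 4
Position k = 3, exponent = n-1-k = 3
B^3 mod M = 11^3 mod 251 = 76
Delta = (4 - 1) * 76 mod 251 = 228
New hash = (128 + 228) mod 251 = 105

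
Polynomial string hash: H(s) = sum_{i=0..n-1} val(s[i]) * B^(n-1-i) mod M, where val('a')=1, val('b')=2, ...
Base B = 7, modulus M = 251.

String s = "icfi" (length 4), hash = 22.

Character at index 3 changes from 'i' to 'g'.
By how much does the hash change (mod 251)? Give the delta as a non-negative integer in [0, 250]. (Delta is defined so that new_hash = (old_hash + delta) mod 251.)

Delta formula: (val(new) - val(old)) * B^(n-1-k) mod M
  val('g') - val('i') = 7 - 9 = -2
  B^(n-1-k) = 7^0 mod 251 = 1
  Delta = -2 * 1 mod 251 = 249

Answer: 249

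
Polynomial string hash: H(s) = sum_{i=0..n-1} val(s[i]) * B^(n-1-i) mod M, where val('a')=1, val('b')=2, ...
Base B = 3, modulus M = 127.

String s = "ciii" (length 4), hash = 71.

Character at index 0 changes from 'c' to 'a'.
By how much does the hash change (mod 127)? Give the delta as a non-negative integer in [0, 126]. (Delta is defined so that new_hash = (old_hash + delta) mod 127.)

Delta formula: (val(new) - val(old)) * B^(n-1-k) mod M
  val('a') - val('c') = 1 - 3 = -2
  B^(n-1-k) = 3^3 mod 127 = 27
  Delta = -2 * 27 mod 127 = 73

Answer: 73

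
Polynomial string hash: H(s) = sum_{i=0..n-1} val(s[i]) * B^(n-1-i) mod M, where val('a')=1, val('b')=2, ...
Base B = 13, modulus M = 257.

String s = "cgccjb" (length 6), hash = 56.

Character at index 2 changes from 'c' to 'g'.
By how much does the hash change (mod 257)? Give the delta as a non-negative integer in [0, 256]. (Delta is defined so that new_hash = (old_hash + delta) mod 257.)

Answer: 50

Derivation:
Delta formula: (val(new) - val(old)) * B^(n-1-k) mod M
  val('g') - val('c') = 7 - 3 = 4
  B^(n-1-k) = 13^3 mod 257 = 141
  Delta = 4 * 141 mod 257 = 50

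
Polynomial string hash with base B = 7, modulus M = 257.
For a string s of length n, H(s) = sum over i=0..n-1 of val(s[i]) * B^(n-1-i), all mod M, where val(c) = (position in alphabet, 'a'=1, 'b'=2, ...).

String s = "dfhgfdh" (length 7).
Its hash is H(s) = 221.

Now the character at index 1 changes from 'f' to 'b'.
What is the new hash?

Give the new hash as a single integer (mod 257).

val('f') = 6, val('b') = 2
Position k = 1, exponent = n-1-k = 5
B^5 mod M = 7^5 mod 257 = 102
Delta = (2 - 6) * 102 mod 257 = 106
New hash = (221 + 106) mod 257 = 70

Answer: 70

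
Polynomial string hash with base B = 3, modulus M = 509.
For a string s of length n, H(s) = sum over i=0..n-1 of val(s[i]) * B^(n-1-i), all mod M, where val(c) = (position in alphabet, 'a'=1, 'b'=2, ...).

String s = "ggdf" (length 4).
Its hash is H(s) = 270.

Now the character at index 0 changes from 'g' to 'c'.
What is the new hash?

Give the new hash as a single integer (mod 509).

Answer: 162

Derivation:
val('g') = 7, val('c') = 3
Position k = 0, exponent = n-1-k = 3
B^3 mod M = 3^3 mod 509 = 27
Delta = (3 - 7) * 27 mod 509 = 401
New hash = (270 + 401) mod 509 = 162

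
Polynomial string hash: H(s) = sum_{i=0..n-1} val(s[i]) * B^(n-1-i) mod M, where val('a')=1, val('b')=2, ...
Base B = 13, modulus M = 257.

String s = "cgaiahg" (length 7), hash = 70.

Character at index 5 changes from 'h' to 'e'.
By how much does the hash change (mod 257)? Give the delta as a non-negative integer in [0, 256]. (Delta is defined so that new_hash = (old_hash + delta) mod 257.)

Delta formula: (val(new) - val(old)) * B^(n-1-k) mod M
  val('e') - val('h') = 5 - 8 = -3
  B^(n-1-k) = 13^1 mod 257 = 13
  Delta = -3 * 13 mod 257 = 218

Answer: 218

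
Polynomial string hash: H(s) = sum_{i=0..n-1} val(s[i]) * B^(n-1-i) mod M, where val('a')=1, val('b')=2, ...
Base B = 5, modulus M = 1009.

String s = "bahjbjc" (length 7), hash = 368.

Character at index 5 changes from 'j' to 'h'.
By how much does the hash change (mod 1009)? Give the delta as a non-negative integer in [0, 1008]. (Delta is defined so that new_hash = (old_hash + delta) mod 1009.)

Answer: 999

Derivation:
Delta formula: (val(new) - val(old)) * B^(n-1-k) mod M
  val('h') - val('j') = 8 - 10 = -2
  B^(n-1-k) = 5^1 mod 1009 = 5
  Delta = -2 * 5 mod 1009 = 999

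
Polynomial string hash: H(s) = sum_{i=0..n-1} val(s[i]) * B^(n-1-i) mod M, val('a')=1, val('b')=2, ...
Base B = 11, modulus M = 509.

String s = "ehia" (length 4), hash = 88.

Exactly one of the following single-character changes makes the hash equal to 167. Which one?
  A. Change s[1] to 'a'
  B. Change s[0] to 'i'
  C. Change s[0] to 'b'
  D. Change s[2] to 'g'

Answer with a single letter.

Option A: s[1]='h'->'a', delta=(1-8)*11^2 mod 509 = 171, hash=88+171 mod 509 = 259
Option B: s[0]='e'->'i', delta=(9-5)*11^3 mod 509 = 234, hash=88+234 mod 509 = 322
Option C: s[0]='e'->'b', delta=(2-5)*11^3 mod 509 = 79, hash=88+79 mod 509 = 167 <-- target
Option D: s[2]='i'->'g', delta=(7-9)*11^1 mod 509 = 487, hash=88+487 mod 509 = 66

Answer: C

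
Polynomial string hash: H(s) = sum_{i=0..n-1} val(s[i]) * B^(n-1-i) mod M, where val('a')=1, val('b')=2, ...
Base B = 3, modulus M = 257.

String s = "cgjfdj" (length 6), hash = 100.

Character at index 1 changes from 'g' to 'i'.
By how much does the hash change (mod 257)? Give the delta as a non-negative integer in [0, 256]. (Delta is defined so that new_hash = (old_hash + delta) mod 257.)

Answer: 162

Derivation:
Delta formula: (val(new) - val(old)) * B^(n-1-k) mod M
  val('i') - val('g') = 9 - 7 = 2
  B^(n-1-k) = 3^4 mod 257 = 81
  Delta = 2 * 81 mod 257 = 162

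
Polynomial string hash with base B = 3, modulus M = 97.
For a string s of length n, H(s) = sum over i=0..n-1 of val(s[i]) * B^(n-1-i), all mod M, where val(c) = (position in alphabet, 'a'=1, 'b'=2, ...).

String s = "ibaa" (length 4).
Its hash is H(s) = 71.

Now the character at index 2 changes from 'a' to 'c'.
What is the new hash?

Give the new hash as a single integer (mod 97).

val('a') = 1, val('c') = 3
Position k = 2, exponent = n-1-k = 1
B^1 mod M = 3^1 mod 97 = 3
Delta = (3 - 1) * 3 mod 97 = 6
New hash = (71 + 6) mod 97 = 77

Answer: 77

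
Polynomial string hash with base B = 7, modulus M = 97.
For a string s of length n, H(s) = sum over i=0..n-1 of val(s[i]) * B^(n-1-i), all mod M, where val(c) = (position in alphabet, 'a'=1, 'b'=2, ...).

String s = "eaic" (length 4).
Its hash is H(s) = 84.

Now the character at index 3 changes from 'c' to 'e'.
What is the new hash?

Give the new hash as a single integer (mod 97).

val('c') = 3, val('e') = 5
Position k = 3, exponent = n-1-k = 0
B^0 mod M = 7^0 mod 97 = 1
Delta = (5 - 3) * 1 mod 97 = 2
New hash = (84 + 2) mod 97 = 86

Answer: 86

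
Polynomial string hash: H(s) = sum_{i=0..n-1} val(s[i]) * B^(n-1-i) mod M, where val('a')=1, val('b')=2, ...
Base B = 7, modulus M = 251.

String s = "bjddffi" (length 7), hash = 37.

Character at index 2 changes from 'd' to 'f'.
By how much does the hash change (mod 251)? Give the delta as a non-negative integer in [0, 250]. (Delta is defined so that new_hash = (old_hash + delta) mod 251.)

Answer: 33

Derivation:
Delta formula: (val(new) - val(old)) * B^(n-1-k) mod M
  val('f') - val('d') = 6 - 4 = 2
  B^(n-1-k) = 7^4 mod 251 = 142
  Delta = 2 * 142 mod 251 = 33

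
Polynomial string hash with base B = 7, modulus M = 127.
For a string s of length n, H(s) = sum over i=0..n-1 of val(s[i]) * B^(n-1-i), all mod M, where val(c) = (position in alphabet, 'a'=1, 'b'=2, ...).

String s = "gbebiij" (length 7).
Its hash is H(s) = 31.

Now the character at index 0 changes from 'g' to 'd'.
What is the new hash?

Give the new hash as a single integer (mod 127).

val('g') = 7, val('d') = 4
Position k = 0, exponent = n-1-k = 6
B^6 mod M = 7^6 mod 127 = 47
Delta = (4 - 7) * 47 mod 127 = 113
New hash = (31 + 113) mod 127 = 17

Answer: 17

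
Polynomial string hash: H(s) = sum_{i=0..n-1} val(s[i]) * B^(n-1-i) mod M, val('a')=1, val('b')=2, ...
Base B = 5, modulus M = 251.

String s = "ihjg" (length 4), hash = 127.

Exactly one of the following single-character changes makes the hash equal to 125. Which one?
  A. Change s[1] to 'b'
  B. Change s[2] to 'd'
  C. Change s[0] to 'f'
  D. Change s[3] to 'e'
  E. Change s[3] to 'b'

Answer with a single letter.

Answer: D

Derivation:
Option A: s[1]='h'->'b', delta=(2-8)*5^2 mod 251 = 101, hash=127+101 mod 251 = 228
Option B: s[2]='j'->'d', delta=(4-10)*5^1 mod 251 = 221, hash=127+221 mod 251 = 97
Option C: s[0]='i'->'f', delta=(6-9)*5^3 mod 251 = 127, hash=127+127 mod 251 = 3
Option D: s[3]='g'->'e', delta=(5-7)*5^0 mod 251 = 249, hash=127+249 mod 251 = 125 <-- target
Option E: s[3]='g'->'b', delta=(2-7)*5^0 mod 251 = 246, hash=127+246 mod 251 = 122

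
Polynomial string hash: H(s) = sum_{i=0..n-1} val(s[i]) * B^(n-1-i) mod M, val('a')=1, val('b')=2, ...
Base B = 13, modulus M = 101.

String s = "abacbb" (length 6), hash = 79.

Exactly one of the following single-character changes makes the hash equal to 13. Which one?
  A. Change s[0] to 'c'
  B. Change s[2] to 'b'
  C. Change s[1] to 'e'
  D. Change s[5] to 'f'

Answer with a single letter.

Answer: C

Derivation:
Option A: s[0]='a'->'c', delta=(3-1)*13^5 mod 101 = 34, hash=79+34 mod 101 = 12
Option B: s[2]='a'->'b', delta=(2-1)*13^3 mod 101 = 76, hash=79+76 mod 101 = 54
Option C: s[1]='b'->'e', delta=(5-2)*13^4 mod 101 = 35, hash=79+35 mod 101 = 13 <-- target
Option D: s[5]='b'->'f', delta=(6-2)*13^0 mod 101 = 4, hash=79+4 mod 101 = 83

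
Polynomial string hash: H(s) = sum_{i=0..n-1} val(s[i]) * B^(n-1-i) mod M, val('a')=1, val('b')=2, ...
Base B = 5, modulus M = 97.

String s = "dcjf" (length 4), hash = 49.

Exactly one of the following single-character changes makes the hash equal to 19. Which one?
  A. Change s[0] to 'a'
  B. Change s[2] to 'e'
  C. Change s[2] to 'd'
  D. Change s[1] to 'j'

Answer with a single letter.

Answer: C

Derivation:
Option A: s[0]='d'->'a', delta=(1-4)*5^3 mod 97 = 13, hash=49+13 mod 97 = 62
Option B: s[2]='j'->'e', delta=(5-10)*5^1 mod 97 = 72, hash=49+72 mod 97 = 24
Option C: s[2]='j'->'d', delta=(4-10)*5^1 mod 97 = 67, hash=49+67 mod 97 = 19 <-- target
Option D: s[1]='c'->'j', delta=(10-3)*5^2 mod 97 = 78, hash=49+78 mod 97 = 30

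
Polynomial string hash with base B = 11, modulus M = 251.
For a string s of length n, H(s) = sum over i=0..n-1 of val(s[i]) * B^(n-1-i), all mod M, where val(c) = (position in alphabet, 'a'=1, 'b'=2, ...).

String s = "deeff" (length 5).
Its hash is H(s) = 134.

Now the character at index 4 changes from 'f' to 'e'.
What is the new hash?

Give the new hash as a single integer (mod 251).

val('f') = 6, val('e') = 5
Position k = 4, exponent = n-1-k = 0
B^0 mod M = 11^0 mod 251 = 1
Delta = (5 - 6) * 1 mod 251 = 250
New hash = (134 + 250) mod 251 = 133

Answer: 133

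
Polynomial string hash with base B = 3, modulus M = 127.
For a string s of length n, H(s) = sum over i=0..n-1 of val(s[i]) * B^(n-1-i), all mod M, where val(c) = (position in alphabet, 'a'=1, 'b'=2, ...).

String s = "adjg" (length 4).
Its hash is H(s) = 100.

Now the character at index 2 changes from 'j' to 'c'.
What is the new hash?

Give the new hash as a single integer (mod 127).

Answer: 79

Derivation:
val('j') = 10, val('c') = 3
Position k = 2, exponent = n-1-k = 1
B^1 mod M = 3^1 mod 127 = 3
Delta = (3 - 10) * 3 mod 127 = 106
New hash = (100 + 106) mod 127 = 79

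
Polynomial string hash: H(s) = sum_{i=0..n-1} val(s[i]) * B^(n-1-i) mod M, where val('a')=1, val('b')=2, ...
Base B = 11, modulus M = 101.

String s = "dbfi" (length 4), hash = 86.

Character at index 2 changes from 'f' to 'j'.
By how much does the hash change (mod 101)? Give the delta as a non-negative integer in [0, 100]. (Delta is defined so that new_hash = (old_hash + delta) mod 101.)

Answer: 44

Derivation:
Delta formula: (val(new) - val(old)) * B^(n-1-k) mod M
  val('j') - val('f') = 10 - 6 = 4
  B^(n-1-k) = 11^1 mod 101 = 11
  Delta = 4 * 11 mod 101 = 44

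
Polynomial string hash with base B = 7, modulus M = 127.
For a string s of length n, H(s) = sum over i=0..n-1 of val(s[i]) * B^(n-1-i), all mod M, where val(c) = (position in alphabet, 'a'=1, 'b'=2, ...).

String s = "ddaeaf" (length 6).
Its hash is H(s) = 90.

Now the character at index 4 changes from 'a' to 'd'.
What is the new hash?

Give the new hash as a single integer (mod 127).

Answer: 111

Derivation:
val('a') = 1, val('d') = 4
Position k = 4, exponent = n-1-k = 1
B^1 mod M = 7^1 mod 127 = 7
Delta = (4 - 1) * 7 mod 127 = 21
New hash = (90 + 21) mod 127 = 111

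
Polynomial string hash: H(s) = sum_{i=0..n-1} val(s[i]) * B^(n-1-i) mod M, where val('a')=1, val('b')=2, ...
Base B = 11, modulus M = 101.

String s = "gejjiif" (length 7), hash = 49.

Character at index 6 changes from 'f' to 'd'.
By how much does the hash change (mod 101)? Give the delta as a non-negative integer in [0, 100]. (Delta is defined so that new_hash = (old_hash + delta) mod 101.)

Delta formula: (val(new) - val(old)) * B^(n-1-k) mod M
  val('d') - val('f') = 4 - 6 = -2
  B^(n-1-k) = 11^0 mod 101 = 1
  Delta = -2 * 1 mod 101 = 99

Answer: 99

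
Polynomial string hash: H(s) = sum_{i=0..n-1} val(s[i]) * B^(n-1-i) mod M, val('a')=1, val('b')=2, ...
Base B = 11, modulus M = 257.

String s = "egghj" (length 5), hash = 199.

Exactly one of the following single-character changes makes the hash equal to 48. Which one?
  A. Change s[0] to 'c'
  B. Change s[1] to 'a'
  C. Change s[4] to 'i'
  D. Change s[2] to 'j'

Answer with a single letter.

Answer: D

Derivation:
Option A: s[0]='e'->'c', delta=(3-5)*11^4 mod 257 = 16, hash=199+16 mod 257 = 215
Option B: s[1]='g'->'a', delta=(1-7)*11^3 mod 257 = 238, hash=199+238 mod 257 = 180
Option C: s[4]='j'->'i', delta=(9-10)*11^0 mod 257 = 256, hash=199+256 mod 257 = 198
Option D: s[2]='g'->'j', delta=(10-7)*11^2 mod 257 = 106, hash=199+106 mod 257 = 48 <-- target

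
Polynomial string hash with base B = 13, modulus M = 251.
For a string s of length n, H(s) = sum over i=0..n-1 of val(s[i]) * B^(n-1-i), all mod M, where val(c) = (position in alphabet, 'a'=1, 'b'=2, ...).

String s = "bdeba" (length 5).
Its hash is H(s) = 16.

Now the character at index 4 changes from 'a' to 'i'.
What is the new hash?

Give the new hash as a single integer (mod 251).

val('a') = 1, val('i') = 9
Position k = 4, exponent = n-1-k = 0
B^0 mod M = 13^0 mod 251 = 1
Delta = (9 - 1) * 1 mod 251 = 8
New hash = (16 + 8) mod 251 = 24

Answer: 24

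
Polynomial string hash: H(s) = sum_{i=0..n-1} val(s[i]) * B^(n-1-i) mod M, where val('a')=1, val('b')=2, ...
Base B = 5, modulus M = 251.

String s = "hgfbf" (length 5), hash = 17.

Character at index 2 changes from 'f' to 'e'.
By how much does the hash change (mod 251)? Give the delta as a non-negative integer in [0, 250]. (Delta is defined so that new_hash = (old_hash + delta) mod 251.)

Answer: 226

Derivation:
Delta formula: (val(new) - val(old)) * B^(n-1-k) mod M
  val('e') - val('f') = 5 - 6 = -1
  B^(n-1-k) = 5^2 mod 251 = 25
  Delta = -1 * 25 mod 251 = 226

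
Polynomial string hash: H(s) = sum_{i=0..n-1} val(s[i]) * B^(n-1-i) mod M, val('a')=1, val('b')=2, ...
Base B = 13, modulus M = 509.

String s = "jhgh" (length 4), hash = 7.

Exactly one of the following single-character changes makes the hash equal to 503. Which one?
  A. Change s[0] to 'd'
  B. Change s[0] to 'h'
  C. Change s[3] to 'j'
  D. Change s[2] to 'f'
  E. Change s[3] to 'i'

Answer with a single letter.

Option A: s[0]='j'->'d', delta=(4-10)*13^3 mod 509 = 52, hash=7+52 mod 509 = 59
Option B: s[0]='j'->'h', delta=(8-10)*13^3 mod 509 = 187, hash=7+187 mod 509 = 194
Option C: s[3]='h'->'j', delta=(10-8)*13^0 mod 509 = 2, hash=7+2 mod 509 = 9
Option D: s[2]='g'->'f', delta=(6-7)*13^1 mod 509 = 496, hash=7+496 mod 509 = 503 <-- target
Option E: s[3]='h'->'i', delta=(9-8)*13^0 mod 509 = 1, hash=7+1 mod 509 = 8

Answer: D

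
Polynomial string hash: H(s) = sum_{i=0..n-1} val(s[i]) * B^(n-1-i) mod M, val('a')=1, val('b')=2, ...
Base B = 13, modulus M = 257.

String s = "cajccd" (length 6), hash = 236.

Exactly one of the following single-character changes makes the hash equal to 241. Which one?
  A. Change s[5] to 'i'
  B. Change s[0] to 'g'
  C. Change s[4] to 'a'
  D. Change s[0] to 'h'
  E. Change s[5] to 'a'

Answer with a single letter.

Answer: A

Derivation:
Option A: s[5]='d'->'i', delta=(9-4)*13^0 mod 257 = 5, hash=236+5 mod 257 = 241 <-- target
Option B: s[0]='c'->'g', delta=(7-3)*13^5 mod 257 = 226, hash=236+226 mod 257 = 205
Option C: s[4]='c'->'a', delta=(1-3)*13^1 mod 257 = 231, hash=236+231 mod 257 = 210
Option D: s[0]='c'->'h', delta=(8-3)*13^5 mod 257 = 154, hash=236+154 mod 257 = 133
Option E: s[5]='d'->'a', delta=(1-4)*13^0 mod 257 = 254, hash=236+254 mod 257 = 233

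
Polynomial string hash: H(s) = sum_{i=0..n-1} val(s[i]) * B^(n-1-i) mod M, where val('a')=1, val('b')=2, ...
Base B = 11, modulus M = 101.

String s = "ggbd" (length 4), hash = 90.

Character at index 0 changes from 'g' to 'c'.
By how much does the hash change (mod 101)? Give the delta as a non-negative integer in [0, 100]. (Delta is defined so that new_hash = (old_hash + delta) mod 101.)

Delta formula: (val(new) - val(old)) * B^(n-1-k) mod M
  val('c') - val('g') = 3 - 7 = -4
  B^(n-1-k) = 11^3 mod 101 = 18
  Delta = -4 * 18 mod 101 = 29

Answer: 29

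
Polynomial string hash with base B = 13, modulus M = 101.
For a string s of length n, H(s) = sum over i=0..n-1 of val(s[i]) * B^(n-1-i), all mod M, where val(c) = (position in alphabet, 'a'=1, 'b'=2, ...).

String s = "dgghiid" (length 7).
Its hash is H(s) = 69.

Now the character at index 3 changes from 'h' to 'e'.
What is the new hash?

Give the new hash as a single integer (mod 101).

Answer: 43

Derivation:
val('h') = 8, val('e') = 5
Position k = 3, exponent = n-1-k = 3
B^3 mod M = 13^3 mod 101 = 76
Delta = (5 - 8) * 76 mod 101 = 75
New hash = (69 + 75) mod 101 = 43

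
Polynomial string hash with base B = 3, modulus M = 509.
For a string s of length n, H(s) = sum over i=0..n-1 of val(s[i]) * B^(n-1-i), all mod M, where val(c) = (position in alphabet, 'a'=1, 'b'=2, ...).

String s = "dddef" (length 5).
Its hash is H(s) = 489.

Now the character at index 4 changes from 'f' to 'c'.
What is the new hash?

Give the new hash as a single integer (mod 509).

val('f') = 6, val('c') = 3
Position k = 4, exponent = n-1-k = 0
B^0 mod M = 3^0 mod 509 = 1
Delta = (3 - 6) * 1 mod 509 = 506
New hash = (489 + 506) mod 509 = 486

Answer: 486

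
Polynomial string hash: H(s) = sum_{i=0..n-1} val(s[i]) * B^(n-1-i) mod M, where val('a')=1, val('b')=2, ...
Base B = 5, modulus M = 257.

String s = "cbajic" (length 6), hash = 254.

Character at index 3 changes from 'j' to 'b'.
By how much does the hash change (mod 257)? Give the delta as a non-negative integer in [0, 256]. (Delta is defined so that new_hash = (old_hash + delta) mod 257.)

Answer: 57

Derivation:
Delta formula: (val(new) - val(old)) * B^(n-1-k) mod M
  val('b') - val('j') = 2 - 10 = -8
  B^(n-1-k) = 5^2 mod 257 = 25
  Delta = -8 * 25 mod 257 = 57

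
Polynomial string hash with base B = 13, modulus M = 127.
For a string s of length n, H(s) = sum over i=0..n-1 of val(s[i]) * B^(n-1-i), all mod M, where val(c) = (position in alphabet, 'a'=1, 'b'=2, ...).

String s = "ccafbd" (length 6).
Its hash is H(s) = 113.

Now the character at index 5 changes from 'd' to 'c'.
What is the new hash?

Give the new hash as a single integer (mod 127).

Answer: 112

Derivation:
val('d') = 4, val('c') = 3
Position k = 5, exponent = n-1-k = 0
B^0 mod M = 13^0 mod 127 = 1
Delta = (3 - 4) * 1 mod 127 = 126
New hash = (113 + 126) mod 127 = 112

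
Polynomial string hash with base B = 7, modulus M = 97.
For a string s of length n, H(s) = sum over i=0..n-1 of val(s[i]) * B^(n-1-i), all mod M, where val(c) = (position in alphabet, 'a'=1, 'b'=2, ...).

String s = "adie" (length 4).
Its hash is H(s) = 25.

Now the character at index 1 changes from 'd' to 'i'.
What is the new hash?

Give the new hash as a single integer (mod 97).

Answer: 76

Derivation:
val('d') = 4, val('i') = 9
Position k = 1, exponent = n-1-k = 2
B^2 mod M = 7^2 mod 97 = 49
Delta = (9 - 4) * 49 mod 97 = 51
New hash = (25 + 51) mod 97 = 76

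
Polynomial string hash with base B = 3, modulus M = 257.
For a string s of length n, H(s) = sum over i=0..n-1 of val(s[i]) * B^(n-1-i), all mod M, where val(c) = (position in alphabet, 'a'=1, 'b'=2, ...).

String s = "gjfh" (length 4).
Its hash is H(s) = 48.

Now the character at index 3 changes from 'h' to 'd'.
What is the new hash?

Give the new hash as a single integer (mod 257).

val('h') = 8, val('d') = 4
Position k = 3, exponent = n-1-k = 0
B^0 mod M = 3^0 mod 257 = 1
Delta = (4 - 8) * 1 mod 257 = 253
New hash = (48 + 253) mod 257 = 44

Answer: 44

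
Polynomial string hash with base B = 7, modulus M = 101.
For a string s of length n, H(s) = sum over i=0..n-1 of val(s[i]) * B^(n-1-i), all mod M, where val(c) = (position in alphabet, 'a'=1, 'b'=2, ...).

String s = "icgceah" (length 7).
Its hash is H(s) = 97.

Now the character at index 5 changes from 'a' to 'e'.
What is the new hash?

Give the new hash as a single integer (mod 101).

val('a') = 1, val('e') = 5
Position k = 5, exponent = n-1-k = 1
B^1 mod M = 7^1 mod 101 = 7
Delta = (5 - 1) * 7 mod 101 = 28
New hash = (97 + 28) mod 101 = 24

Answer: 24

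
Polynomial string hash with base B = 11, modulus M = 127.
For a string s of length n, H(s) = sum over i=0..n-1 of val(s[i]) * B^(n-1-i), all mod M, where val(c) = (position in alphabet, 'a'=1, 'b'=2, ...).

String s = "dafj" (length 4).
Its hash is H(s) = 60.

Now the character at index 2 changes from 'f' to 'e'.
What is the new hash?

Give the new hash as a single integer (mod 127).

Answer: 49

Derivation:
val('f') = 6, val('e') = 5
Position k = 2, exponent = n-1-k = 1
B^1 mod M = 11^1 mod 127 = 11
Delta = (5 - 6) * 11 mod 127 = 116
New hash = (60 + 116) mod 127 = 49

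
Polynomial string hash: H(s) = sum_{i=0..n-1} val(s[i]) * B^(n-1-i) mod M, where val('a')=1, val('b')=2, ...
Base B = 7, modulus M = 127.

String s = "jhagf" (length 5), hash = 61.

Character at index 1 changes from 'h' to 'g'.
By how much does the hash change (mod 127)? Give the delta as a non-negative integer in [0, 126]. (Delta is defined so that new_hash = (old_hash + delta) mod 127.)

Answer: 38

Derivation:
Delta formula: (val(new) - val(old)) * B^(n-1-k) mod M
  val('g') - val('h') = 7 - 8 = -1
  B^(n-1-k) = 7^3 mod 127 = 89
  Delta = -1 * 89 mod 127 = 38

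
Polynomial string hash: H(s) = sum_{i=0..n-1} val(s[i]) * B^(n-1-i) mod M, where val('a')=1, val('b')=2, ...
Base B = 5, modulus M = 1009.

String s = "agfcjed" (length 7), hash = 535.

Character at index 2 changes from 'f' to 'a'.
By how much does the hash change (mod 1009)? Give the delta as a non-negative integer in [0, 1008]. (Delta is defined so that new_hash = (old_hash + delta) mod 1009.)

Answer: 911

Derivation:
Delta formula: (val(new) - val(old)) * B^(n-1-k) mod M
  val('a') - val('f') = 1 - 6 = -5
  B^(n-1-k) = 5^4 mod 1009 = 625
  Delta = -5 * 625 mod 1009 = 911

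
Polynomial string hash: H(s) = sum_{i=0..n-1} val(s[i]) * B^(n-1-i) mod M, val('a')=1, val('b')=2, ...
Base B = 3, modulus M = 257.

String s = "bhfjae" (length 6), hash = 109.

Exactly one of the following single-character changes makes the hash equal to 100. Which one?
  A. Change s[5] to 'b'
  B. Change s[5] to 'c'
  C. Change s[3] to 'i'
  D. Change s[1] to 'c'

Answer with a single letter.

Answer: C

Derivation:
Option A: s[5]='e'->'b', delta=(2-5)*3^0 mod 257 = 254, hash=109+254 mod 257 = 106
Option B: s[5]='e'->'c', delta=(3-5)*3^0 mod 257 = 255, hash=109+255 mod 257 = 107
Option C: s[3]='j'->'i', delta=(9-10)*3^2 mod 257 = 248, hash=109+248 mod 257 = 100 <-- target
Option D: s[1]='h'->'c', delta=(3-8)*3^4 mod 257 = 109, hash=109+109 mod 257 = 218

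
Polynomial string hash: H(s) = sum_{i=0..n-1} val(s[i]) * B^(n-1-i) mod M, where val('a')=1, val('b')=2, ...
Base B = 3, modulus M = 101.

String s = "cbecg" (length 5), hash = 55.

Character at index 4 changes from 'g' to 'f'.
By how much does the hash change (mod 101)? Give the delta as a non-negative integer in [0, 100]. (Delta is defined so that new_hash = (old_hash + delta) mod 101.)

Answer: 100

Derivation:
Delta formula: (val(new) - val(old)) * B^(n-1-k) mod M
  val('f') - val('g') = 6 - 7 = -1
  B^(n-1-k) = 3^0 mod 101 = 1
  Delta = -1 * 1 mod 101 = 100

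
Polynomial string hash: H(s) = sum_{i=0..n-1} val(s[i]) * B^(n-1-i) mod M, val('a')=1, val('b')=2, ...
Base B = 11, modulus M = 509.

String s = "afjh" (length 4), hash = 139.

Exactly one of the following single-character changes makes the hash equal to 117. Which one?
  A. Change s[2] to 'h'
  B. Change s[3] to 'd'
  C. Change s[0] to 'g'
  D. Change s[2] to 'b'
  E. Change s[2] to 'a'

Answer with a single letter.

Answer: A

Derivation:
Option A: s[2]='j'->'h', delta=(8-10)*11^1 mod 509 = 487, hash=139+487 mod 509 = 117 <-- target
Option B: s[3]='h'->'d', delta=(4-8)*11^0 mod 509 = 505, hash=139+505 mod 509 = 135
Option C: s[0]='a'->'g', delta=(7-1)*11^3 mod 509 = 351, hash=139+351 mod 509 = 490
Option D: s[2]='j'->'b', delta=(2-10)*11^1 mod 509 = 421, hash=139+421 mod 509 = 51
Option E: s[2]='j'->'a', delta=(1-10)*11^1 mod 509 = 410, hash=139+410 mod 509 = 40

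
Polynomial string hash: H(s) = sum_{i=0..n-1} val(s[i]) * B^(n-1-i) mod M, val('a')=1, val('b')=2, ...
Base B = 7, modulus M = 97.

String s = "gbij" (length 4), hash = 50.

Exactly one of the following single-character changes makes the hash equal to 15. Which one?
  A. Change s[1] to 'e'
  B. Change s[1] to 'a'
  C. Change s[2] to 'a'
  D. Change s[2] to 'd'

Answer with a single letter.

Answer: D

Derivation:
Option A: s[1]='b'->'e', delta=(5-2)*7^2 mod 97 = 50, hash=50+50 mod 97 = 3
Option B: s[1]='b'->'a', delta=(1-2)*7^2 mod 97 = 48, hash=50+48 mod 97 = 1
Option C: s[2]='i'->'a', delta=(1-9)*7^1 mod 97 = 41, hash=50+41 mod 97 = 91
Option D: s[2]='i'->'d', delta=(4-9)*7^1 mod 97 = 62, hash=50+62 mod 97 = 15 <-- target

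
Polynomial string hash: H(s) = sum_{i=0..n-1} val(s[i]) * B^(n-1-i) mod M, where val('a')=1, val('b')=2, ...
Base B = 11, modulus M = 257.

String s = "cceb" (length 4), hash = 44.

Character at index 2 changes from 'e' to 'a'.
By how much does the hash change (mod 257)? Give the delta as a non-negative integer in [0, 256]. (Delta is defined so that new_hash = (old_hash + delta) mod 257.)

Delta formula: (val(new) - val(old)) * B^(n-1-k) mod M
  val('a') - val('e') = 1 - 5 = -4
  B^(n-1-k) = 11^1 mod 257 = 11
  Delta = -4 * 11 mod 257 = 213

Answer: 213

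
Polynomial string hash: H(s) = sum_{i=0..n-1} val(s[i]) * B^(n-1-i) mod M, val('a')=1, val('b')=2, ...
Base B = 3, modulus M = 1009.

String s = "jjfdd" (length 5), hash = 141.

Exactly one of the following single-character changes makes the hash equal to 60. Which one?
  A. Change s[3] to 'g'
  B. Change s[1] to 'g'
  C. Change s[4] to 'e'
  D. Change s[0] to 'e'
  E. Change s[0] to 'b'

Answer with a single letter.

Option A: s[3]='d'->'g', delta=(7-4)*3^1 mod 1009 = 9, hash=141+9 mod 1009 = 150
Option B: s[1]='j'->'g', delta=(7-10)*3^3 mod 1009 = 928, hash=141+928 mod 1009 = 60 <-- target
Option C: s[4]='d'->'e', delta=(5-4)*3^0 mod 1009 = 1, hash=141+1 mod 1009 = 142
Option D: s[0]='j'->'e', delta=(5-10)*3^4 mod 1009 = 604, hash=141+604 mod 1009 = 745
Option E: s[0]='j'->'b', delta=(2-10)*3^4 mod 1009 = 361, hash=141+361 mod 1009 = 502

Answer: B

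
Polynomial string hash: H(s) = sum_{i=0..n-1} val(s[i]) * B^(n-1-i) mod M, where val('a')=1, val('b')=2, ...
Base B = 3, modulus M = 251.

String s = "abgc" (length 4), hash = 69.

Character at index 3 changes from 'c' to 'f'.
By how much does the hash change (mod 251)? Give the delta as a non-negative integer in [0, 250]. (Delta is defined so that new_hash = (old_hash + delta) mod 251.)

Delta formula: (val(new) - val(old)) * B^(n-1-k) mod M
  val('f') - val('c') = 6 - 3 = 3
  B^(n-1-k) = 3^0 mod 251 = 1
  Delta = 3 * 1 mod 251 = 3

Answer: 3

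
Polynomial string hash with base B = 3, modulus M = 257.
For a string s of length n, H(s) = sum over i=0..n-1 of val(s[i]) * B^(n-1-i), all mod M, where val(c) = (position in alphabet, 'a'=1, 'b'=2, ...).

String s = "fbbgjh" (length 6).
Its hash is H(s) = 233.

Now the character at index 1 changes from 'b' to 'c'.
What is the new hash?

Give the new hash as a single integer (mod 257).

Answer: 57

Derivation:
val('b') = 2, val('c') = 3
Position k = 1, exponent = n-1-k = 4
B^4 mod M = 3^4 mod 257 = 81
Delta = (3 - 2) * 81 mod 257 = 81
New hash = (233 + 81) mod 257 = 57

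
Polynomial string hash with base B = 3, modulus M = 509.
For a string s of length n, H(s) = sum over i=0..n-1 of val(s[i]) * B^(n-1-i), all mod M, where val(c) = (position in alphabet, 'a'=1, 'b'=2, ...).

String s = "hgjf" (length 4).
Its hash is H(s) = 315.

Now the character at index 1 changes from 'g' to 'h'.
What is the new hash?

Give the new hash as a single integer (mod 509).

Answer: 324

Derivation:
val('g') = 7, val('h') = 8
Position k = 1, exponent = n-1-k = 2
B^2 mod M = 3^2 mod 509 = 9
Delta = (8 - 7) * 9 mod 509 = 9
New hash = (315 + 9) mod 509 = 324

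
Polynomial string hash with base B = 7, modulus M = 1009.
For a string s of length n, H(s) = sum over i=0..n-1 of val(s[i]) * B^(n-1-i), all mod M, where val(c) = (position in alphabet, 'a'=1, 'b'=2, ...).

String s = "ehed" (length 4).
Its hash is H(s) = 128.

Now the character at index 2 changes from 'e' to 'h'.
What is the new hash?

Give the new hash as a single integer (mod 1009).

val('e') = 5, val('h') = 8
Position k = 2, exponent = n-1-k = 1
B^1 mod M = 7^1 mod 1009 = 7
Delta = (8 - 5) * 7 mod 1009 = 21
New hash = (128 + 21) mod 1009 = 149

Answer: 149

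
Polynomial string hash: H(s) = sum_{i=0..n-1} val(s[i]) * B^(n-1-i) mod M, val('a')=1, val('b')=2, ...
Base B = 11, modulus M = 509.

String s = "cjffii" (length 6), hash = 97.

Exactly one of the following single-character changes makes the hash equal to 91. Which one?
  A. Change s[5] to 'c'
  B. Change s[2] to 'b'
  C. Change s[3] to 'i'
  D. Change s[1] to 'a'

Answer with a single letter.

Option A: s[5]='i'->'c', delta=(3-9)*11^0 mod 509 = 503, hash=97+503 mod 509 = 91 <-- target
Option B: s[2]='f'->'b', delta=(2-6)*11^3 mod 509 = 275, hash=97+275 mod 509 = 372
Option C: s[3]='f'->'i', delta=(9-6)*11^2 mod 509 = 363, hash=97+363 mod 509 = 460
Option D: s[1]='j'->'a', delta=(1-10)*11^4 mod 509 = 62, hash=97+62 mod 509 = 159

Answer: A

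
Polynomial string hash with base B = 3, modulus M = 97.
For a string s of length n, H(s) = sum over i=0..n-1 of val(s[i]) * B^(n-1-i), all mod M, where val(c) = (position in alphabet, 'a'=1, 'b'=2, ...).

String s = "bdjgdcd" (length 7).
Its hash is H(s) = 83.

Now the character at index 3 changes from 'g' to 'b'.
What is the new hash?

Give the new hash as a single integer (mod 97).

val('g') = 7, val('b') = 2
Position k = 3, exponent = n-1-k = 3
B^3 mod M = 3^3 mod 97 = 27
Delta = (2 - 7) * 27 mod 97 = 59
New hash = (83 + 59) mod 97 = 45

Answer: 45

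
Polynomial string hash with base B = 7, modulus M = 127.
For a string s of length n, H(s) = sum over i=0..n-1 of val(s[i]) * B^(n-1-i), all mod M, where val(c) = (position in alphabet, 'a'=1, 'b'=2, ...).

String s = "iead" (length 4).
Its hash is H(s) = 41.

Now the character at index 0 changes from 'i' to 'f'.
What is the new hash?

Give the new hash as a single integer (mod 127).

val('i') = 9, val('f') = 6
Position k = 0, exponent = n-1-k = 3
B^3 mod M = 7^3 mod 127 = 89
Delta = (6 - 9) * 89 mod 127 = 114
New hash = (41 + 114) mod 127 = 28

Answer: 28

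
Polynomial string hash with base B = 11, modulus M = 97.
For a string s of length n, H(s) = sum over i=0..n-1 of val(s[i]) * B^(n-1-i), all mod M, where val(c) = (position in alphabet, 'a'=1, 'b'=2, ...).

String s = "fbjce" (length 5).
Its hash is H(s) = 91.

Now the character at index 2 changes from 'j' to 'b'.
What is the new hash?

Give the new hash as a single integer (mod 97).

val('j') = 10, val('b') = 2
Position k = 2, exponent = n-1-k = 2
B^2 mod M = 11^2 mod 97 = 24
Delta = (2 - 10) * 24 mod 97 = 2
New hash = (91 + 2) mod 97 = 93

Answer: 93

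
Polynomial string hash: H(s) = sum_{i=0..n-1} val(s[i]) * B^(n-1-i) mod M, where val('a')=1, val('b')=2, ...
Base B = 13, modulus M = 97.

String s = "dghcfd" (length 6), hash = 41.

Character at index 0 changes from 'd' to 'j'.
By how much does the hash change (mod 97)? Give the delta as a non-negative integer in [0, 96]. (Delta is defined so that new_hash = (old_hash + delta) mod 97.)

Answer: 56

Derivation:
Delta formula: (val(new) - val(old)) * B^(n-1-k) mod M
  val('j') - val('d') = 10 - 4 = 6
  B^(n-1-k) = 13^5 mod 97 = 74
  Delta = 6 * 74 mod 97 = 56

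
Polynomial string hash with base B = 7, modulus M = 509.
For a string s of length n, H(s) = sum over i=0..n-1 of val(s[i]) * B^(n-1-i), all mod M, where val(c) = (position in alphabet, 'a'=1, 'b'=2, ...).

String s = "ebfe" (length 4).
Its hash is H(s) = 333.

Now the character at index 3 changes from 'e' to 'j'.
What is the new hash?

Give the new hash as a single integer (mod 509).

Answer: 338

Derivation:
val('e') = 5, val('j') = 10
Position k = 3, exponent = n-1-k = 0
B^0 mod M = 7^0 mod 509 = 1
Delta = (10 - 5) * 1 mod 509 = 5
New hash = (333 + 5) mod 509 = 338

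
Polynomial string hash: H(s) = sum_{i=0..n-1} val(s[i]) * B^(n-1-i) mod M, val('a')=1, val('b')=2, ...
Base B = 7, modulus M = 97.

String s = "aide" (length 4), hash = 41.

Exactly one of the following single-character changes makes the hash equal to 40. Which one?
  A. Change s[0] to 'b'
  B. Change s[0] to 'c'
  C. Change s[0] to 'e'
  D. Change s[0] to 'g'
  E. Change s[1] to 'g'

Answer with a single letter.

Answer: E

Derivation:
Option A: s[0]='a'->'b', delta=(2-1)*7^3 mod 97 = 52, hash=41+52 mod 97 = 93
Option B: s[0]='a'->'c', delta=(3-1)*7^3 mod 97 = 7, hash=41+7 mod 97 = 48
Option C: s[0]='a'->'e', delta=(5-1)*7^3 mod 97 = 14, hash=41+14 mod 97 = 55
Option D: s[0]='a'->'g', delta=(7-1)*7^3 mod 97 = 21, hash=41+21 mod 97 = 62
Option E: s[1]='i'->'g', delta=(7-9)*7^2 mod 97 = 96, hash=41+96 mod 97 = 40 <-- target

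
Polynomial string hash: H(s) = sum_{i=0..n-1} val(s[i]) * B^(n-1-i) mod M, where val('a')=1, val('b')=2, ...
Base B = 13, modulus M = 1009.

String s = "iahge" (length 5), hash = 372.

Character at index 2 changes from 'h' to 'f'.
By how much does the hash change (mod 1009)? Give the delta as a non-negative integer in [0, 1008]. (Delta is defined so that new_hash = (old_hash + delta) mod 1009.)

Delta formula: (val(new) - val(old)) * B^(n-1-k) mod M
  val('f') - val('h') = 6 - 8 = -2
  B^(n-1-k) = 13^2 mod 1009 = 169
  Delta = -2 * 169 mod 1009 = 671

Answer: 671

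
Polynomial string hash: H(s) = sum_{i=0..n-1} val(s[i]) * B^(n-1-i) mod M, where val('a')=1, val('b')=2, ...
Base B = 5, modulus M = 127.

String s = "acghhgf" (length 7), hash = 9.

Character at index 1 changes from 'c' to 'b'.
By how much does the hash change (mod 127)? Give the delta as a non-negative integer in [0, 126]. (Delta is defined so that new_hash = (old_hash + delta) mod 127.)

Answer: 50

Derivation:
Delta formula: (val(new) - val(old)) * B^(n-1-k) mod M
  val('b') - val('c') = 2 - 3 = -1
  B^(n-1-k) = 5^5 mod 127 = 77
  Delta = -1 * 77 mod 127 = 50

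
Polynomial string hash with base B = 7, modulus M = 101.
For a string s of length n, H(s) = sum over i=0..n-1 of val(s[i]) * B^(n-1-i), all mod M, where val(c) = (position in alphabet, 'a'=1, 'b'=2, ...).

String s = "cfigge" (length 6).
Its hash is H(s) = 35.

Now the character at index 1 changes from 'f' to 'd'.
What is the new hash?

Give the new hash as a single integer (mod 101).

val('f') = 6, val('d') = 4
Position k = 1, exponent = n-1-k = 4
B^4 mod M = 7^4 mod 101 = 78
Delta = (4 - 6) * 78 mod 101 = 46
New hash = (35 + 46) mod 101 = 81

Answer: 81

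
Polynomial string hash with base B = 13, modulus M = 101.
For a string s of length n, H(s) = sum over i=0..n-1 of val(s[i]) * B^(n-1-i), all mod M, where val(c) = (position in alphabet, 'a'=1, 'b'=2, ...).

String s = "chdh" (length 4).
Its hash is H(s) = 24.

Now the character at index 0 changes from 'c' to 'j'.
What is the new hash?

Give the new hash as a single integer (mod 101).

Answer: 51

Derivation:
val('c') = 3, val('j') = 10
Position k = 0, exponent = n-1-k = 3
B^3 mod M = 13^3 mod 101 = 76
Delta = (10 - 3) * 76 mod 101 = 27
New hash = (24 + 27) mod 101 = 51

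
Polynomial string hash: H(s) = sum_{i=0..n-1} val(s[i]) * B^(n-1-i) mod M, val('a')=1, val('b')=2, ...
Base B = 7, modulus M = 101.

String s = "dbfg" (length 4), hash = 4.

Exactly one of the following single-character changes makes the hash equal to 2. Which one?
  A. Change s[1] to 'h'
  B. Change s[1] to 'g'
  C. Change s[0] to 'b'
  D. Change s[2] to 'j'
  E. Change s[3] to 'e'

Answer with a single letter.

Answer: E

Derivation:
Option A: s[1]='b'->'h', delta=(8-2)*7^2 mod 101 = 92, hash=4+92 mod 101 = 96
Option B: s[1]='b'->'g', delta=(7-2)*7^2 mod 101 = 43, hash=4+43 mod 101 = 47
Option C: s[0]='d'->'b', delta=(2-4)*7^3 mod 101 = 21, hash=4+21 mod 101 = 25
Option D: s[2]='f'->'j', delta=(10-6)*7^1 mod 101 = 28, hash=4+28 mod 101 = 32
Option E: s[3]='g'->'e', delta=(5-7)*7^0 mod 101 = 99, hash=4+99 mod 101 = 2 <-- target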